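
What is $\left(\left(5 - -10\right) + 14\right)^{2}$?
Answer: $841$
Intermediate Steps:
$\left(\left(5 - -10\right) + 14\right)^{2} = \left(\left(5 + 10\right) + 14\right)^{2} = \left(15 + 14\right)^{2} = 29^{2} = 841$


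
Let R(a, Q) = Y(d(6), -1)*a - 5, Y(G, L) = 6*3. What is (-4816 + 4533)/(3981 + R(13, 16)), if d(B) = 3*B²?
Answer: -283/4210 ≈ -0.067221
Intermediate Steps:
Y(G, L) = 18
R(a, Q) = -5 + 18*a (R(a, Q) = 18*a - 5 = -5 + 18*a)
(-4816 + 4533)/(3981 + R(13, 16)) = (-4816 + 4533)/(3981 + (-5 + 18*13)) = -283/(3981 + (-5 + 234)) = -283/(3981 + 229) = -283/4210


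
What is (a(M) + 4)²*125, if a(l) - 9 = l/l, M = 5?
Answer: 24500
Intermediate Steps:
a(l) = 10 (a(l) = 9 + l/l = 9 + 1 = 10)
(a(M) + 4)²*125 = (10 + 4)²*125 = 14²*125 = 196*125 = 24500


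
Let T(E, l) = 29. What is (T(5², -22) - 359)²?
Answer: 108900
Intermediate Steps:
(T(5², -22) - 359)² = (29 - 359)² = (-330)² = 108900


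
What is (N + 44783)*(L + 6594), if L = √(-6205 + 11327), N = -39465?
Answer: 35066892 + 5318*√5122 ≈ 3.5447e+7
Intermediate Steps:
L = √5122 ≈ 71.568
(N + 44783)*(L + 6594) = (-39465 + 44783)*(√5122 + 6594) = 5318*(6594 + √5122) = 35066892 + 5318*√5122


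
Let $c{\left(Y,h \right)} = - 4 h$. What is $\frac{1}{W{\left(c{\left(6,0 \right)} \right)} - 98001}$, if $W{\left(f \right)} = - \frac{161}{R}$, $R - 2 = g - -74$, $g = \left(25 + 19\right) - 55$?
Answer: $- \frac{65}{6370226} \approx -1.0204 \cdot 10^{-5}$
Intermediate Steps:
$g = -11$ ($g = 44 - 55 = -11$)
$R = 65$ ($R = 2 - -63 = 2 + \left(-11 + 74\right) = 2 + 63 = 65$)
$W{\left(f \right)} = - \frac{161}{65}$
$\frac{1}{W{\left(c{\left(6,0 \right)} \right)} - 98001} = \frac{1}{- \frac{161}{65} - 98001} = \frac{1}{- \frac{6370226}{65}} = - \frac{65}{6370226}$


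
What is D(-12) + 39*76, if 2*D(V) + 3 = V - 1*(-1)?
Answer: 2957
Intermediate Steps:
D(V) = -1 + V/2 (D(V) = -3/2 + (V - 1*(-1))/2 = -3/2 + (V + 1)/2 = -3/2 + (1 + V)/2 = -3/2 + (1/2 + V/2) = -1 + V/2)
D(-12) + 39*76 = (-1 + (1/2)*(-12)) + 39*76 = (-1 - 6) + 2964 = -7 + 2964 = 2957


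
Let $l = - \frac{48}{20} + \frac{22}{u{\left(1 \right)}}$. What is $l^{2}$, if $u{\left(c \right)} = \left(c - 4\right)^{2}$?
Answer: $\frac{4}{2025} \approx 0.0019753$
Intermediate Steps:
$u{\left(c \right)} = \left(-4 + c\right)^{2}$
$l = \frac{2}{45}$ ($l = - \frac{48}{20} + \frac{22}{\left(-4 + 1\right)^{2}} = \left(-48\right) \frac{1}{20} + \frac{22}{\left(-3\right)^{2}} = - \frac{12}{5} + \frac{22}{9} = \frac{2}{45} \approx 0.044444$)
$l^{2} = \left(\frac{2}{45}\right)^{2} = \frac{4}{2025}$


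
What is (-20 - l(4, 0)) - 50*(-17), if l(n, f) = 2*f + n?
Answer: 826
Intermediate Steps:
l(n, f) = n + 2*f
(-20 - l(4, 0)) - 50*(-17) = (-20 - (4 + 2*0)) - 50*(-17) = (-20 - (4 + 0)) + 850 = (-20 - 1*4) + 850 = (-20 - 4) + 850 = -24 + 850 = 826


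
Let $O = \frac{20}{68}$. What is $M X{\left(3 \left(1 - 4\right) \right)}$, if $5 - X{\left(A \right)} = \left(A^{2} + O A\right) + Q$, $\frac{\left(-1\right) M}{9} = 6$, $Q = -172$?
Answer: $- \frac{90558}{17} \approx -5326.9$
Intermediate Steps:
$O = \frac{5}{17}$ ($O = 20 \cdot \frac{1}{68} = \frac{5}{17} \approx 0.29412$)
$M = -54$ ($M = \left(-9\right) 6 = -54$)
$X{\left(A \right)} = 177 - A^{2} - \frac{5 A}{17}$ ($X{\left(A \right)} = 5 - \left(\left(A^{2} + \frac{5 A}{17}\right) - 172\right) = 5 - \left(-172 + A^{2} + \frac{5 A}{17}\right) = 177 - A^{2} - \frac{5 A}{17}$)
$M X{\left(3 \left(1 - 4\right) \right)} = - 54 \left(177 - \left(3 \left(1 - 4\right)\right)^{2} - \frac{5 \cdot 3 \left(1 - 4\right)}{17}\right) = - 54 \left(177 - \left(3 \left(-3\right)\right)^{2} - \frac{5 \cdot 3 \left(-3\right)}{17}\right) = - 54 \left(177 - \left(-9\right)^{2} - - \frac{45}{17}\right) = - 54 \left(177 - 81 + \frac{45}{17}\right) = \left(-54\right) \frac{1677}{17} = - \frac{90558}{17}$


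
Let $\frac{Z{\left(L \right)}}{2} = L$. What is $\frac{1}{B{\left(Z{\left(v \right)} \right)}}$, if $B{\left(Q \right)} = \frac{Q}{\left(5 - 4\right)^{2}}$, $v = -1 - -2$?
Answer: $\frac{1}{2} \approx 0.5$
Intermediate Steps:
$v = 1$ ($v = -1 + 2 = 1$)
$Z{\left(L \right)} = 2 L$
$B{\left(Q \right)} = Q$ ($B{\left(Q \right)} = \frac{Q}{1^{2}} = \frac{Q}{1} = Q 1 = Q$)
$\frac{1}{B{\left(Z{\left(v \right)} \right)}} = \frac{1}{2 \cdot 1} = \frac{1}{2}$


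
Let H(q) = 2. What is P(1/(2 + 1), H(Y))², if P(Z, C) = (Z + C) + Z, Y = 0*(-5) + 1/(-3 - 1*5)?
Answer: 64/9 ≈ 7.1111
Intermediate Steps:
Y = -⅛ (Y = 0 + 1/(-3 - 5) = 0 + 1/(-8) = 0 - ⅛ = -⅛ ≈ -0.12500)
P(Z, C) = C + 2*Z (P(Z, C) = (C + Z) + Z = C + 2*Z)
P(1/(2 + 1), H(Y))² = (2 + 2/(2 + 1))² = (2 + 2/3)² = (2 + 2*(⅓))² = (2 + ⅔)² = (8/3)² = 64/9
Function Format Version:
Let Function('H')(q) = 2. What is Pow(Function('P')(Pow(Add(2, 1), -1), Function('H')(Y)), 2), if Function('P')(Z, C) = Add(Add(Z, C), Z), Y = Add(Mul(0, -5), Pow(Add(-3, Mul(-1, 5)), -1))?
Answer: Rational(64, 9) ≈ 7.1111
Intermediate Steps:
Y = Rational(-1, 8) (Y = Add(0, Pow(Add(-3, -5), -1)) = Add(0, Pow(-8, -1)) = Add(0, Rational(-1, 8)) = Rational(-1, 8) ≈ -0.12500)
Function('P')(Z, C) = Add(C, Mul(2, Z)) (Function('P')(Z, C) = Add(Add(C, Z), Z) = Add(C, Mul(2, Z)))
Pow(Function('P')(Pow(Add(2, 1), -1), Function('H')(Y)), 2) = Pow(Add(2, Mul(2, Pow(Add(2, 1), -1))), 2) = Pow(Add(2, Mul(2, Pow(3, -1))), 2) = Pow(Add(2, Mul(2, Rational(1, 3))), 2) = Pow(Add(2, Rational(2, 3)), 2) = Pow(Rational(8, 3), 2) = Rational(64, 9)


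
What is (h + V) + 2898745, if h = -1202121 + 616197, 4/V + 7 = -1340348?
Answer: 3100001191451/1340355 ≈ 2.3128e+6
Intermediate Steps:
V = -4/1340355 (V = 4/(-7 - 1340348) = 4/(-1340355) = 4*(-1/1340355) = -4/1340355 ≈ -2.9843e-6)
h = -585924
(h + V) + 2898745 = (-585924 - 4/1340355) + 2898745 = -785346163024/1340355 + 2898745 = 3100001191451/1340355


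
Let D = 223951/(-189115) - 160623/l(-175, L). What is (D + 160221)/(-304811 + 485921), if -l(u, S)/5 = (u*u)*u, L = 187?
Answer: 162388898130256271/183561903967968750 ≈ 0.88465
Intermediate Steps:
l(u, S) = -5*u³ (l(u, S) = -5*u*u*u = -5*u²*u = -5*u³)
D = -1206312634354/1013538203125 (D = 223951/(-189115) - 160623/((-5*(-175)³)) = 223951*(-1/189115) - 160623/((-5*(-5359375))) = -223951/189115 - 160623/26796875 = -1206312634354/1013538203125 ≈ -1.1902)
(D + 160221)/(-304811 + 485921) = (-1206312634354/1013538203125 + 160221)/(-304811 + 485921) = (162388898130256271/1013538203125)/181110 = (162388898130256271/1013538203125)*(1/181110) = 162388898130256271/183561903967968750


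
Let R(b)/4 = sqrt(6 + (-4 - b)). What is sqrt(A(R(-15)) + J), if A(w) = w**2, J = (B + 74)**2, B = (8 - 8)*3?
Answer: 2*sqrt(1437) ≈ 75.816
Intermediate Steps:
B = 0 (B = 0*3 = 0)
J = 5476 (J = (0 + 74)**2 = 74**2 = 5476)
R(b) = 4*sqrt(2 - b) (R(b) = 4*sqrt(6 + (-4 - b)) = 4*sqrt(2 - b))
sqrt(A(R(-15)) + J) = sqrt((4*sqrt(2 - 1*(-15)))**2 + 5476) = sqrt((4*sqrt(2 + 15))**2 + 5476) = sqrt((4*sqrt(17))**2 + 5476) = sqrt(272 + 5476) = sqrt(5748) = 2*sqrt(1437)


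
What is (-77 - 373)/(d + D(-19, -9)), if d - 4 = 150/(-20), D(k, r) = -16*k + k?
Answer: -900/563 ≈ -1.5986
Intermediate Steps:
D(k, r) = -15*k
d = -7/2 (d = 4 + 150/(-20) = 4 + 150*(-1/20) = 4 - 15/2 = -7/2 ≈ -3.5000)
(-77 - 373)/(d + D(-19, -9)) = (-77 - 373)/(-7/2 - 15*(-19)) = -450/(-7/2 + 285) = -450/563/2 = -450*2/563 = -900/563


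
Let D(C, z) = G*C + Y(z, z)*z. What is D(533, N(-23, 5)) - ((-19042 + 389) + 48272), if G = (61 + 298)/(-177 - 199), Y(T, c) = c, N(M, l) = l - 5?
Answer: -11328091/376 ≈ -30128.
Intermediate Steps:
N(M, l) = -5 + l
G = -359/376 (G = 359/(-376) = 359*(-1/376) = -359/376 ≈ -0.95479)
D(C, z) = z² - 359*C/376 (D(C, z) = -359*C/376 + z*z = -359*C/376 + z² = z² - 359*C/376)
D(533, N(-23, 5)) - ((-19042 + 389) + 48272) = ((-5 + 5)² - 359/376*533) - ((-19042 + 389) + 48272) = (0² - 191347/376) - (-18653 + 48272) = (0 - 191347/376) - 1*29619 = -191347/376 - 29619 = -11328091/376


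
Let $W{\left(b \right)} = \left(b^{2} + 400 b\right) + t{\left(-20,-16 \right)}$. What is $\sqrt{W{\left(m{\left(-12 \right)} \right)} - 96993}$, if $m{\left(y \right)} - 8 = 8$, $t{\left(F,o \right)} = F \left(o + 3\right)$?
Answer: $13 i \sqrt{533} \approx 300.13 i$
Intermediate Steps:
$t{\left(F,o \right)} = F \left(3 + o\right)$
$m{\left(y \right)} = 16$ ($m{\left(y \right)} = 8 + 8 = 16$)
$W{\left(b \right)} = 260 + b^{2} + 400 b$ ($W{\left(b \right)} = \left(b^{2} + 400 b\right) - 20 \left(3 - 16\right) = \left(b^{2} + 400 b\right) - -260 = \left(b^{2} + 400 b\right) + 260 = 260 + b^{2} + 400 b$)
$\sqrt{W{\left(m{\left(-12 \right)} \right)} - 96993} = \sqrt{\left(260 + 16^{2} + 400 \cdot 16\right) - 96993} = \sqrt{\left(260 + 256 + 6400\right) - 96993} = \sqrt{6916 - 96993} = \sqrt{-90077} = 13 i \sqrt{533}$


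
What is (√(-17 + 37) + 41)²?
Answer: 1701 + 164*√5 ≈ 2067.7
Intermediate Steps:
(√(-17 + 37) + 41)² = (√20 + 41)² = (2*√5 + 41)² = (41 + 2*√5)²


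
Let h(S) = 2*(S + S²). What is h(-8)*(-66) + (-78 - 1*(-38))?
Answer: -7432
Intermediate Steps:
h(S) = 2*S + 2*S²
h(-8)*(-66) + (-78 - 1*(-38)) = (2*(-8)*(1 - 8))*(-66) + (-78 - 1*(-38)) = (2*(-8)*(-7))*(-66) + (-78 + 38) = 112*(-66) - 40 = -7392 - 40 = -7432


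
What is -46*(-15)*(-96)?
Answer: -66240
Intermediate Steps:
-46*(-15)*(-96) = 690*(-96) = -66240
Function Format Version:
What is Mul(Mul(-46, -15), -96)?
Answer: -66240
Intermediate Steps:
Mul(Mul(-46, -15), -96) = Mul(690, -96) = -66240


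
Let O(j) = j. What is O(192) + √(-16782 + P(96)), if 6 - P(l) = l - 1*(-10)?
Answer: 192 + I*√16882 ≈ 192.0 + 129.93*I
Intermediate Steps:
P(l) = -4 - l (P(l) = 6 - (l - 1*(-10)) = 6 - (l + 10) = 6 - (10 + l) = 6 + (-10 - l) = -4 - l)
O(192) + √(-16782 + P(96)) = 192 + √(-16782 + (-4 - 1*96)) = 192 + √(-16782 + (-4 - 96)) = 192 + √(-16782 - 100) = 192 + √(-16882) = 192 + I*√16882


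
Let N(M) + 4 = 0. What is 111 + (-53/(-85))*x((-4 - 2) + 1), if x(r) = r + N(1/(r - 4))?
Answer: 8958/85 ≈ 105.39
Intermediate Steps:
N(M) = -4 (N(M) = -4 + 0 = -4)
x(r) = -4 + r (x(r) = r - 4 = -4 + r)
111 + (-53/(-85))*x((-4 - 2) + 1) = 111 + (-53/(-85))*(-4 + ((-4 - 2) + 1)) = 111 + (-53*(-1/85))*(-4 + (-6 + 1)) = 111 + 53*(-4 - 5)/85 = 111 + (53/85)*(-9) = 111 - 477/85 = 8958/85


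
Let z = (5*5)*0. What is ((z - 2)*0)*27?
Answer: 0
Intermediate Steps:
z = 0 (z = 25*0 = 0)
((z - 2)*0)*27 = ((0 - 2)*0)*27 = -2*0*27 = 0*27 = 0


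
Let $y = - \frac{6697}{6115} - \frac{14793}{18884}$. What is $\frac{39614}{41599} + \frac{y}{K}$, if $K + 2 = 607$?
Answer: $\frac{2758520063776743}{2906221548105700} \approx 0.94918$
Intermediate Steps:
$K = 605$ ($K = -2 + 607 = 605$)
$y = - \frac{216925343}{115475660}$ ($y = \left(-6697\right) \frac{1}{6115} - \frac{14793}{18884} = - \frac{6697}{6115} - \frac{14793}{18884} = - \frac{216925343}{115475660} \approx -1.8785$)
$\frac{39614}{41599} + \frac{y}{K} = \frac{39614}{41599} - \frac{216925343}{115475660 \cdot 605} = 39614 \cdot \frac{1}{41599} - \frac{216925343}{69862774300} = \frac{39614}{41599} - \frac{216925343}{69862774300} = \frac{2758520063776743}{2906221548105700}$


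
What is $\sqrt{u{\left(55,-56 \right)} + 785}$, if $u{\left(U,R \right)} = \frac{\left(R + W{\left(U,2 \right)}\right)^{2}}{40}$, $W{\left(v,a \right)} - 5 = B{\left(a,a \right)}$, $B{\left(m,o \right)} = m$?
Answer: $\frac{\sqrt{338010}}{20} \approx 29.069$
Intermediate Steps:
$W{\left(v,a \right)} = 5 + a$
$u{\left(U,R \right)} = \frac{\left(7 + R\right)^{2}}{40}$ ($u{\left(U,R \right)} = \frac{\left(R + \left(5 + 2\right)\right)^{2}}{40} = \left(R + 7\right)^{2} \cdot \frac{1}{40} = \left(7 + R\right)^{2} \cdot \frac{1}{40} = \frac{\left(7 + R\right)^{2}}{40}$)
$\sqrt{u{\left(55,-56 \right)} + 785} = \sqrt{\frac{\left(7 - 56\right)^{2}}{40} + 785} = \sqrt{\frac{\left(-49\right)^{2}}{40} + 785} = \sqrt{\frac{1}{40} \cdot 2401 + 785} = \sqrt{\frac{2401}{40} + 785} = \sqrt{\frac{33801}{40}} = \frac{\sqrt{338010}}{20}$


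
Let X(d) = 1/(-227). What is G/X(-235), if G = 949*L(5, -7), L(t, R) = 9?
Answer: -1938807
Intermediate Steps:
X(d) = -1/227
G = 8541 (G = 949*9 = 8541)
G/X(-235) = 8541/(-1/227) = 8541*(-227) = -1938807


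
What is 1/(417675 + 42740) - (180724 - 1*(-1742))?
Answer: -84010083389/460415 ≈ -1.8247e+5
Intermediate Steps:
1/(417675 + 42740) - (180724 - 1*(-1742)) = 1/460415 - (180724 + 1742) = 1/460415 - 1*182466 = 1/460415 - 182466 = -84010083389/460415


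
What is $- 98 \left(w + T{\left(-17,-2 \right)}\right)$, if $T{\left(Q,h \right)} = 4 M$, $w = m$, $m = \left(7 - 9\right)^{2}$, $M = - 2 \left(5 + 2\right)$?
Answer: $5096$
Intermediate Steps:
$M = -14$ ($M = \left(-2\right) 7 = -14$)
$m = 4$ ($m = \left(-2\right)^{2} = 4$)
$w = 4$
$T{\left(Q,h \right)} = -56$ ($T{\left(Q,h \right)} = 4 \left(-14\right) = -56$)
$- 98 \left(w + T{\left(-17,-2 \right)}\right) = - 98 \left(4 - 56\right) = \left(-98\right) \left(-52\right) = 5096$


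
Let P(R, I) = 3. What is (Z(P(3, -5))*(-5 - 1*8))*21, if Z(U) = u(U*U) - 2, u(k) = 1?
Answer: 273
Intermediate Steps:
Z(U) = -1 (Z(U) = 1 - 2 = -1)
(Z(P(3, -5))*(-5 - 1*8))*21 = -(-5 - 1*8)*21 = -(-5 - 8)*21 = -1*(-13)*21 = 13*21 = 273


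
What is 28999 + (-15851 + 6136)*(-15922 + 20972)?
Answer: -49031751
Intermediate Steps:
28999 + (-15851 + 6136)*(-15922 + 20972) = 28999 - 9715*5050 = 28999 - 49060750 = -49031751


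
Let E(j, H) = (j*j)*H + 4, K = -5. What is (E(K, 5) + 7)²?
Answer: 18496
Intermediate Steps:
E(j, H) = 4 + H*j² (E(j, H) = j²*H + 4 = H*j² + 4 = 4 + H*j²)
(E(K, 5) + 7)² = ((4 + 5*(-5)²) + 7)² = ((4 + 5*25) + 7)² = ((4 + 125) + 7)² = (129 + 7)² = 136² = 18496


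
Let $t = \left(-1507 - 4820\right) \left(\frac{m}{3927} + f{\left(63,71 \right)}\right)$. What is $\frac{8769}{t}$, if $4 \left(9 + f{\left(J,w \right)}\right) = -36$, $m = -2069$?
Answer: $\frac{103411}{1382345} \approx 0.074808$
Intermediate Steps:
$f{\left(J,w \right)} = -18$ ($f{\left(J,w \right)} = -9 + \frac{1}{4} \left(-36\right) = -9 - 9 = -18$)
$t = \frac{153440295}{1309}$ ($t = \left(-1507 - 4820\right) \left(- \frac{2069}{3927} - 18\right) = - 6327 \left(\left(-2069\right) \frac{1}{3927} - 18\right) = - 6327 \left(- \frac{2069}{3927} - 18\right) = \left(-6327\right) \left(- \frac{72755}{3927}\right) = \frac{153440295}{1309} \approx 1.1722 \cdot 10^{5}$)
$\frac{8769}{t} = \frac{8769}{\frac{153440295}{1309}} = 8769 \cdot \frac{1309}{153440295} = \frac{103411}{1382345}$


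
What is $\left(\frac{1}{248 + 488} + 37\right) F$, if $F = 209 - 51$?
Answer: $\frac{2151407}{368} \approx 5846.2$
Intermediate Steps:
$F = 158$ ($F = 209 - 51 = 158$)
$\left(\frac{1}{248 + 488} + 37\right) F = \left(\frac{1}{248 + 488} + 37\right) 158 = \left(\frac{1}{736} + 37\right) 158 = \frac{27233}{736} \cdot 158 = \frac{2151407}{368}$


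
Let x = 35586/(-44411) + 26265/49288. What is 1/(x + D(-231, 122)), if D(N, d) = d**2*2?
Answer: 2188929368/65159461918771 ≈ 3.3593e-5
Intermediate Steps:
D(N, d) = 2*d**2
x = -587507853/2188929368 (x = 35586*(-1/44411) + 26265*(1/49288) = -35586/44411 + 26265/49288 = -587507853/2188929368 ≈ -0.26840)
1/(x + D(-231, 122)) = 1/(-587507853/2188929368 + 2*122**2) = 1/(-587507853/2188929368 + 2*14884) = 1/(-587507853/2188929368 + 29768) = 1/(65159461918771/2188929368) = 2188929368/65159461918771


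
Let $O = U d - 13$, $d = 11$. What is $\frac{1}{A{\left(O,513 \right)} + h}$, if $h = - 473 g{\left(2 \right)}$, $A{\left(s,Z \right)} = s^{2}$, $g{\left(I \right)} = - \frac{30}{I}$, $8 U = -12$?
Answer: $\frac{4}{31861} \approx 0.00012555$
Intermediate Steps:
$U = - \frac{3}{2}$ ($U = \frac{1}{8} \left(-12\right) = - \frac{3}{2} \approx -1.5$)
$O = - \frac{59}{2}$ ($O = \left(- \frac{3}{2}\right) 11 - 13 = - \frac{33}{2} - 13 = - \frac{59}{2} \approx -29.5$)
$h = 7095$ ($h = - 473 \left(- \frac{30}{2}\right) = - 473 \left(\left(-30\right) \frac{1}{2}\right) = \left(-473\right) \left(-15\right) = 7095$)
$\frac{1}{A{\left(O,513 \right)} + h} = \frac{1}{\left(- \frac{59}{2}\right)^{2} + 7095} = \frac{1}{\frac{3481}{4} + 7095} = \frac{1}{\frac{31861}{4}} = \frac{4}{31861}$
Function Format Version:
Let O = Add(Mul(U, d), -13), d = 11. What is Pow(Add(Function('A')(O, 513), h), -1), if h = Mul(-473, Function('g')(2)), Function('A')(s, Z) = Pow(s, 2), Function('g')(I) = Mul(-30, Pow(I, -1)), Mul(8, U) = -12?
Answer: Rational(4, 31861) ≈ 0.00012555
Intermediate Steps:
U = Rational(-3, 2) (U = Mul(Rational(1, 8), -12) = Rational(-3, 2) ≈ -1.5000)
O = Rational(-59, 2) (O = Add(Mul(Rational(-3, 2), 11), -13) = Add(Rational(-33, 2), -13) = Rational(-59, 2) ≈ -29.500)
h = 7095 (h = Mul(-473, Mul(-30, Pow(2, -1))) = Mul(-473, Mul(-30, Rational(1, 2))) = Mul(-473, -15) = 7095)
Pow(Add(Function('A')(O, 513), h), -1) = Pow(Add(Pow(Rational(-59, 2), 2), 7095), -1) = Pow(Add(Rational(3481, 4), 7095), -1) = Pow(Rational(31861, 4), -1) = Rational(4, 31861)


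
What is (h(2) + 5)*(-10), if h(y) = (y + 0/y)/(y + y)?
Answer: -55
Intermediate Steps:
h(y) = ½ (h(y) = (y + 0)/((2*y)) = y*(1/(2*y)) = ½)
(h(2) + 5)*(-10) = (½ + 5)*(-10) = (11/2)*(-10) = -55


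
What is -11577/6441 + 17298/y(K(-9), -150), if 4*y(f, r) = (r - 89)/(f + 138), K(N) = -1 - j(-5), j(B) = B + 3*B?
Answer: -23324092469/513133 ≈ -45454.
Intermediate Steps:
j(B) = 4*B
K(N) = 19 (K(N) = -1 - 4*(-5) = -1 - 1*(-20) = -1 + 20 = 19)
y(f, r) = (-89 + r)/(4*(138 + f)) (y(f, r) = ((r - 89)/(f + 138))/4 = ((-89 + r)/(138 + f))/4 = (-89 + r)/(4*(138 + f)))
-11577/6441 + 17298/y(K(-9), -150) = -11577/6441 + 17298/(((-89 - 150)/(4*(138 + 19)))) = -11577*1/6441 + 17298/(((¼)*(-239)/157)) = -3859/2147 + 17298/(((¼)*(1/157)*(-239))) = -3859/2147 + 17298/(-239/628) = -3859/2147 + 17298*(-628/239) = -3859/2147 - 10863144/239 = -23324092469/513133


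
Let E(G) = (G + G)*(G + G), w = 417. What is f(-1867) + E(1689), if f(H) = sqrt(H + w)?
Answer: 11410884 + 5*I*sqrt(58) ≈ 1.1411e+7 + 38.079*I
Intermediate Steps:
E(G) = 4*G**2 (E(G) = (2*G)*(2*G) = 4*G**2)
f(H) = sqrt(417 + H) (f(H) = sqrt(H + 417) = sqrt(417 + H))
f(-1867) + E(1689) = sqrt(417 - 1867) + 4*1689**2 = sqrt(-1450) + 4*2852721 = 5*I*sqrt(58) + 11410884 = 11410884 + 5*I*sqrt(58)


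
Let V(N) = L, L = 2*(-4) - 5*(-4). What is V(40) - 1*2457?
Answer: -2445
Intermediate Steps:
L = 12 (L = -8 + 20 = 12)
V(N) = 12
V(40) - 1*2457 = 12 - 1*2457 = 12 - 2457 = -2445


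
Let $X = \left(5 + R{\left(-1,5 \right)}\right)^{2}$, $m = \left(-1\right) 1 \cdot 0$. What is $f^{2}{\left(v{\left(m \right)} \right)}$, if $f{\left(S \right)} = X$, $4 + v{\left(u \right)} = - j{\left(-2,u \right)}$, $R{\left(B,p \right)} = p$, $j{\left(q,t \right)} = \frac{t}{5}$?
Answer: $10000$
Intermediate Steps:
$j{\left(q,t \right)} = \frac{t}{5}$ ($j{\left(q,t \right)} = t \frac{1}{5} = \frac{t}{5}$)
$m = 0$ ($m = \left(-1\right) 0 = 0$)
$v{\left(u \right)} = -4 - \frac{u}{5}$
$X = 100$ ($X = \left(5 + 5\right)^{2} = 10^{2} = 100$)
$f{\left(S \right)} = 100$
$f^{2}{\left(v{\left(m \right)} \right)} = 100^{2} = 10000$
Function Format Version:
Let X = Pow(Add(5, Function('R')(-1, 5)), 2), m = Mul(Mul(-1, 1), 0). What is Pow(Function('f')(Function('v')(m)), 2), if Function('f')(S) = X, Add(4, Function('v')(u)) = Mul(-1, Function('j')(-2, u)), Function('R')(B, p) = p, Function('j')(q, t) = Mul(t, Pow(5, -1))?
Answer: 10000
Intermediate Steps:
Function('j')(q, t) = Mul(Rational(1, 5), t) (Function('j')(q, t) = Mul(t, Rational(1, 5)) = Mul(Rational(1, 5), t))
m = 0 (m = Mul(-1, 0) = 0)
Function('v')(u) = Add(-4, Mul(Rational(-1, 5), u)) (Function('v')(u) = Add(-4, Mul(-1, Mul(Rational(1, 5), u))) = Add(-4, Mul(Rational(-1, 5), u)))
X = 100 (X = Pow(Add(5, 5), 2) = Pow(10, 2) = 100)
Function('f')(S) = 100
Pow(Function('f')(Function('v')(m)), 2) = Pow(100, 2) = 10000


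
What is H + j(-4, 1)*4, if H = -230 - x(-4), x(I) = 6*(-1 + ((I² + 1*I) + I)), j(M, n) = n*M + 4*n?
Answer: -272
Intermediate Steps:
j(M, n) = 4*n + M*n (j(M, n) = M*n + 4*n = 4*n + M*n)
x(I) = -6 + 6*I² + 12*I (x(I) = 6*(-1 + ((I² + I) + I)) = 6*(-1 + ((I + I²) + I)) = 6*(-1 + (I² + 2*I)) = 6*(-1 + I² + 2*I) = -6 + 6*I² + 12*I)
H = -272 (H = -230 - (-6 + 6*(-4)² + 12*(-4)) = -230 - (-6 + 6*16 - 48) = -230 - (-6 + 96 - 48) = -230 - 1*42 = -230 - 42 = -272)
H + j(-4, 1)*4 = -272 + (1*(4 - 4))*4 = -272 + (1*0)*4 = -272 + 0*4 = -272 + 0 = -272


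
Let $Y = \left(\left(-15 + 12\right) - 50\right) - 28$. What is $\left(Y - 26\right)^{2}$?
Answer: $11449$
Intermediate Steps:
$Y = -81$ ($Y = \left(-3 - 50\right) - 28 = -53 - 28 = -81$)
$\left(Y - 26\right)^{2} = \left(-81 - 26\right)^{2} = \left(-107\right)^{2} = 11449$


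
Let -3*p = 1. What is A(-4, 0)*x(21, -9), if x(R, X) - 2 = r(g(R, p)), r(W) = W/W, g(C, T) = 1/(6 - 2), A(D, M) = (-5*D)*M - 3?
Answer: -9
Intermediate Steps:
p = -⅓ (p = -⅓*1 = -⅓ ≈ -0.33333)
A(D, M) = -3 - 5*D*M (A(D, M) = -5*D*M - 3 = -3 - 5*D*M)
g(C, T) = ¼ (g(C, T) = 1/4 = ¼)
r(W) = 1
x(R, X) = 3 (x(R, X) = 2 + 1 = 3)
A(-4, 0)*x(21, -9) = (-3 - 5*(-4)*0)*3 = (-3 + 0)*3 = -3*3 = -9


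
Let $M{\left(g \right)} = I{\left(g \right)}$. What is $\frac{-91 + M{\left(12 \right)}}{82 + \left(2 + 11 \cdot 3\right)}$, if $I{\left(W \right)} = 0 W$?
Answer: $- \frac{7}{9} \approx -0.77778$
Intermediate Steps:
$I{\left(W \right)} = 0$
$M{\left(g \right)} = 0$
$\frac{-91 + M{\left(12 \right)}}{82 + \left(2 + 11 \cdot 3\right)} = \frac{-91 + 0}{82 + \left(2 + 11 \cdot 3\right)} = - \frac{91}{82 + \left(2 + 33\right)} = - \frac{91}{82 + 35} = - \frac{91}{117} = \left(-91\right) \frac{1}{117} = - \frac{7}{9}$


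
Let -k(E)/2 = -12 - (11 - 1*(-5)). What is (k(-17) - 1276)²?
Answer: 1488400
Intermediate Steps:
k(E) = 56 (k(E) = -2*(-12 - (11 - 1*(-5))) = -2*(-12 - (11 + 5)) = -2*(-12 - 1*16) = -2*(-12 - 16) = -2*(-28) = 56)
(k(-17) - 1276)² = (56 - 1276)² = (-1220)² = 1488400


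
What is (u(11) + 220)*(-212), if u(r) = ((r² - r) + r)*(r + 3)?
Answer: -405768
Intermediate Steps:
u(r) = r²*(3 + r)
(u(11) + 220)*(-212) = (11²*(3 + 11) + 220)*(-212) = (121*14 + 220)*(-212) = (1694 + 220)*(-212) = 1914*(-212) = -405768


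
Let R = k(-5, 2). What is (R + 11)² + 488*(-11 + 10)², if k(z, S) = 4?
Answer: 713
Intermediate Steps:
R = 4
(R + 11)² + 488*(-11 + 10)² = (4 + 11)² + 488*(-11 + 10)² = 15² + 488*(-1)² = 225 + 488*1 = 225 + 488 = 713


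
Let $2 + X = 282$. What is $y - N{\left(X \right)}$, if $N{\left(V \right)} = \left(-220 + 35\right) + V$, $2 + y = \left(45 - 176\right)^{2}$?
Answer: $17064$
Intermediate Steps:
$X = 280$ ($X = -2 + 282 = 280$)
$y = 17159$ ($y = -2 + \left(45 - 176\right)^{2} = -2 + \left(-131\right)^{2} = -2 + 17161 = 17159$)
$N{\left(V \right)} = -185 + V$
$y - N{\left(X \right)} = 17159 - \left(-185 + 280\right) = 17159 - 95 = 17064$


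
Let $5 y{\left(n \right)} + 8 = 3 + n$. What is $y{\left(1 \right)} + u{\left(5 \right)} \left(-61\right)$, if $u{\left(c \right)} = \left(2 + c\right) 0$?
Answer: $- \frac{4}{5} \approx -0.8$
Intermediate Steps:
$y{\left(n \right)} = -1 + \frac{n}{5}$ ($y{\left(n \right)} = - \frac{8}{5} + \frac{3 + n}{5} = - \frac{8}{5} + \left(\frac{3}{5} + \frac{n}{5}\right) = -1 + \frac{n}{5}$)
$u{\left(c \right)} = 0$
$y{\left(1 \right)} + u{\left(5 \right)} \left(-61\right) = \left(-1 + \frac{1}{5} \cdot 1\right) + 0 \left(-61\right) = \left(-1 + \frac{1}{5}\right) + 0 = - \frac{4}{5} + 0 = - \frac{4}{5}$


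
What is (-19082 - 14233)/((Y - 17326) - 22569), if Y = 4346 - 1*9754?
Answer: 11105/15101 ≈ 0.73538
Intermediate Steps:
Y = -5408 (Y = 4346 - 9754 = -5408)
(-19082 - 14233)/((Y - 17326) - 22569) = (-19082 - 14233)/((-5408 - 17326) - 22569) = -33315/(-22734 - 22569) = -33315/(-45303) = -33315*(-1/45303) = 11105/15101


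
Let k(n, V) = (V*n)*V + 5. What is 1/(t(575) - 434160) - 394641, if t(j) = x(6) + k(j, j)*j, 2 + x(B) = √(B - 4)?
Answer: -2357824835016985184836580892/5974606883260951699121 - √2/11949213766521903398242 ≈ -3.9464e+5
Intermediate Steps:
k(n, V) = 5 + n*V² (k(n, V) = n*V² + 5 = 5 + n*V²)
x(B) = -2 + √(-4 + B) (x(B) = -2 + √(B - 4) = -2 + √(-4 + B))
t(j) = -2 + √2 + j*(5 + j³) (t(j) = (-2 + √(-4 + 6)) + (5 + j*j²)*j = (-2 + √2) + (5 + j³)*j = (-2 + √2) + j*(5 + j³) = -2 + √2 + j*(5 + j³))
1/(t(575) - 434160) - 394641 = 1/((-2 + √2 + 575*(5 + 575³)) - 434160) - 394641 = 1/((-2 + √2 + 575*(5 + 190109375)) - 434160) - 394641 = 1/((-2 + √2 + 575*190109380) - 434160) - 394641 = 1/((-2 + √2 + 109312893500) - 434160) - 394641 = 1/((109312893498 + √2) - 434160) - 394641 = 1/(109312459338 + √2) - 394641 = -394641 + 1/(109312459338 + √2)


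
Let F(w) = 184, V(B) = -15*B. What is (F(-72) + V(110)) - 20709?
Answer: -22175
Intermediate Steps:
(F(-72) + V(110)) - 20709 = (184 - 15*110) - 20709 = (184 - 1650) - 20709 = -1466 - 20709 = -22175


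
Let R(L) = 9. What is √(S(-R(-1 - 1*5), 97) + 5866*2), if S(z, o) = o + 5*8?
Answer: √11869 ≈ 108.94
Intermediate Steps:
S(z, o) = 40 + o (S(z, o) = o + 40 = 40 + o)
√(S(-R(-1 - 1*5), 97) + 5866*2) = √((40 + 97) + 5866*2) = √(137 + 11732) = √11869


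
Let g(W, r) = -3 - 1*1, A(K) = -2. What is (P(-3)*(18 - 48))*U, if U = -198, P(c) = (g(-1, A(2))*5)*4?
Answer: -475200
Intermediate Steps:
g(W, r) = -4 (g(W, r) = -3 - 1 = -4)
P(c) = -80 (P(c) = -4*5*4 = -20*4 = -80)
(P(-3)*(18 - 48))*U = -80*(18 - 48)*(-198) = -80*(-30)*(-198) = 2400*(-198) = -475200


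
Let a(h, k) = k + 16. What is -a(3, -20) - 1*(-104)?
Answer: 108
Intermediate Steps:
a(h, k) = 16 + k
-a(3, -20) - 1*(-104) = -(16 - 20) - 1*(-104) = -1*(-4) + 104 = 4 + 104 = 108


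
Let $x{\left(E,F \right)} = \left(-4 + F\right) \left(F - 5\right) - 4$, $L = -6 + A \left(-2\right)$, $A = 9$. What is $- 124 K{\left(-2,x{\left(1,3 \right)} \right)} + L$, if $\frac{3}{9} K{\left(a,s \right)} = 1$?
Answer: $-396$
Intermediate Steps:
$L = -24$ ($L = -6 + 9 \left(-2\right) = -6 - 18 = -24$)
$x{\left(E,F \right)} = -4 + \left(-5 + F\right) \left(-4 + F\right)$ ($x{\left(E,F \right)} = \left(-4 + F\right) \left(-5 + F\right) - 4 = \left(-5 + F\right) \left(-4 + F\right) - 4 = -4 + \left(-5 + F\right) \left(-4 + F\right)$)
$K{\left(a,s \right)} = 3$ ($K{\left(a,s \right)} = 3 \cdot 1 = 3$)
$- 124 K{\left(-2,x{\left(1,3 \right)} \right)} + L = \left(-124\right) 3 - 24 = -372 - 24 = -396$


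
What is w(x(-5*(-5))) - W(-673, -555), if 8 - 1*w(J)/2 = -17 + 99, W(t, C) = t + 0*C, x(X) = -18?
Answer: 525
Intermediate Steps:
W(t, C) = t (W(t, C) = t + 0 = t)
w(J) = -148 (w(J) = 16 - 2*(-17 + 99) = 16 - 2*82 = 16 - 164 = -148)
w(x(-5*(-5))) - W(-673, -555) = -148 - 1*(-673) = -148 + 673 = 525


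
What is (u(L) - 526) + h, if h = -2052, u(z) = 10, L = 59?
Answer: -2568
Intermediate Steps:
(u(L) - 526) + h = (10 - 526) - 2052 = -516 - 2052 = -2568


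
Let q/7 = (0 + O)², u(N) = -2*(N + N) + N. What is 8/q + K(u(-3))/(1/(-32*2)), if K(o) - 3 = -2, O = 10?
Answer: -11198/175 ≈ -63.989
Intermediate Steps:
u(N) = -3*N (u(N) = -4*N + N = -3*N)
K(o) = 1 (K(o) = 3 - 2 = 1)
q = 700 (q = 7*(0 + 10)² = 7*10² = 7*100 = 700)
8/q + K(u(-3))/(1/(-32*2)) = 8/700 + 1/1/(-32*2) = 8*(1/700) + 1/1/(-64) = 2/175 + 1/(-1/64) = 2/175 + 1*(-64) = 2/175 - 64 = -11198/175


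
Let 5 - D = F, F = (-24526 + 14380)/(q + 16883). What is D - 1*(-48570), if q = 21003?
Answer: 48429542/997 ≈ 48575.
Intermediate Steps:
F = -267/997 (F = (-24526 + 14380)/(21003 + 16883) = -10146/37886 = -10146*1/37886 = -267/997 ≈ -0.26780)
D = 5252/997 (D = 5 - 1*(-267/997) = 5 + 267/997 = 5252/997 ≈ 5.2678)
D - 1*(-48570) = 5252/997 - 1*(-48570) = 5252/997 + 48570 = 48429542/997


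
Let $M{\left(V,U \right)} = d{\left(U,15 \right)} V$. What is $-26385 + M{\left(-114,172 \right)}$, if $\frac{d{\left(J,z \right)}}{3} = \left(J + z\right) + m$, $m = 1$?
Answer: $-90681$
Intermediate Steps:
$d{\left(J,z \right)} = 3 + 3 J + 3 z$ ($d{\left(J,z \right)} = 3 \left(\left(J + z\right) + 1\right) = 3 \left(1 + J + z\right) = 3 + 3 J + 3 z$)
$M{\left(V,U \right)} = V \left(48 + 3 U\right)$ ($M{\left(V,U \right)} = \left(3 + 3 U + 3 \cdot 15\right) V = \left(3 + 3 U + 45\right) V = \left(48 + 3 U\right) V = V \left(48 + 3 U\right)$)
$-26385 + M{\left(-114,172 \right)} = -26385 + 3 \left(-114\right) \left(16 + 172\right) = -26385 + 3 \left(-114\right) 188 = -26385 - 64296 = -90681$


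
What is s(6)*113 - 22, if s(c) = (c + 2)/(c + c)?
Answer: 160/3 ≈ 53.333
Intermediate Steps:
s(c) = (2 + c)/(2*c) (s(c) = (2 + c)/((2*c)) = (2 + c)*(1/(2*c)) = (2 + c)/(2*c))
s(6)*113 - 22 = ((½)*(2 + 6)/6)*113 - 22 = ((½)*(⅙)*8)*113 - 22 = (⅔)*113 - 22 = 226/3 - 22 = 160/3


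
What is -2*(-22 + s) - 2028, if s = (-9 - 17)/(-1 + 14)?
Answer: -1980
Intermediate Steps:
s = -2 (s = -26/13 = -26*1/13 = -2)
-2*(-22 + s) - 2028 = -2*(-22 - 2) - 2028 = -2*(-24) - 2028 = 48 - 2028 = -1980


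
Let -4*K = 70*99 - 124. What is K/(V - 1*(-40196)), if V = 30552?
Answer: -3403/141496 ≈ -0.024050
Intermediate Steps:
K = -3403/2 (K = -(70*99 - 124)/4 = -(6930 - 124)/4 = -1/4*6806 = -3403/2 ≈ -1701.5)
K/(V - 1*(-40196)) = -3403/(2*(30552 - 1*(-40196))) = -3403/(2*(30552 + 40196)) = -3403/2/70748 = -3403/2*1/70748 = -3403/141496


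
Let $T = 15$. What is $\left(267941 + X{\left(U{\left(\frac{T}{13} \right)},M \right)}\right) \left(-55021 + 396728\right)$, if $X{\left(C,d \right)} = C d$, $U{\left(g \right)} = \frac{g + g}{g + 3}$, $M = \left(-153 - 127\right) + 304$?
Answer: $\frac{274685614141}{3} \approx 9.1562 \cdot 10^{10}$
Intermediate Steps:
$M = 24$ ($M = -280 + 304 = 24$)
$U{\left(g \right)} = \frac{2 g}{3 + g}$
$\left(267941 + X{\left(U{\left(\frac{T}{13} \right)},M \right)}\right) \left(-55021 + 396728\right) = \left(267941 + \frac{2 \cdot \frac{15}{13}}{3 + \frac{15}{13}} \cdot 24\right) \left(-55021 + 396728\right) = \left(267941 + \frac{2 \cdot 15 \cdot \frac{1}{13}}{3 + 15 \cdot \frac{1}{13}} \cdot 24\right) 341707 = \left(267941 + 2 \cdot \frac{15}{13} \frac{1}{3 + \frac{15}{13}} \cdot 24\right) 341707 = \left(267941 + 2 \cdot \frac{15}{13} \frac{1}{\frac{54}{13}} \cdot 24\right) 341707 = \left(267941 + 2 \cdot \frac{15}{13} \cdot \frac{13}{54} \cdot 24\right) 341707 = \left(267941 + \frac{5}{9} \cdot 24\right) 341707 = \left(267941 + \frac{40}{3}\right) 341707 = \frac{803863}{3} \cdot 341707 = \frac{274685614141}{3}$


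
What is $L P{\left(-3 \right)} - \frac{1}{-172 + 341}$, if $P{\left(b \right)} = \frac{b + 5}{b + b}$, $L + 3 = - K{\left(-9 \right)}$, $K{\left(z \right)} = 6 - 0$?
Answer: $\frac{506}{169} \approx 2.9941$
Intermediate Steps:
$K{\left(z \right)} = 6$ ($K{\left(z \right)} = 6 + 0 = 6$)
$L = -9$ ($L = -3 - 6 = -9$)
$P{\left(b \right)} = \frac{5 + b}{2 b}$
$L P{\left(-3 \right)} - \frac{1}{-172 + 341} = - 9 \frac{5 - 3}{2 \left(-3\right)} - \frac{1}{-172 + 341} = - 9 \cdot \frac{1}{2} \left(- \frac{1}{3}\right) 2 - \frac{1}{169} = \left(-9\right) \left(- \frac{1}{3}\right) - \frac{1}{169} = 3 - \frac{1}{169} = \frac{506}{169}$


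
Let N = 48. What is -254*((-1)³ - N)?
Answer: 12446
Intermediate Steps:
-254*((-1)³ - N) = -254*((-1)³ - 1*48) = -254*(-1 - 48) = -254*(-49) = 12446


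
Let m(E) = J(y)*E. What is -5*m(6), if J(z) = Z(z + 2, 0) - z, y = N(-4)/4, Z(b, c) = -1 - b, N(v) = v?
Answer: 30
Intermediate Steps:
y = -1 (y = -4/4 = -4*1/4 = -1)
J(z) = -3 - 2*z (J(z) = (-1 - (z + 2)) - z = (-1 - (2 + z)) - z = (-1 + (-2 - z)) - z = (-3 - z) - z = -3 - 2*z)
m(E) = -E (m(E) = (-3 - 2*(-1))*E = (-3 + 2)*E = -E)
-5*m(6) = -(-5)*6 = -5*(-6) = 30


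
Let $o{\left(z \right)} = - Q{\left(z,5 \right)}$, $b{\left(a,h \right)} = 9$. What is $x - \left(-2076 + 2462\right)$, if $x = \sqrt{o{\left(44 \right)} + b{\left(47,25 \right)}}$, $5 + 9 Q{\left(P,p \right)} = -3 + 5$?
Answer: $-386 + \frac{2 \sqrt{21}}{3} \approx -382.94$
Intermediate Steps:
$Q{\left(P,p \right)} = - \frac{1}{3}$ ($Q{\left(P,p \right)} = - \frac{5}{9} + \frac{-3 + 5}{9} = - \frac{5}{9} + \frac{1}{9} \cdot 2 = - \frac{5}{9} + \frac{2}{9} = - \frac{1}{3}$)
$o{\left(z \right)} = \frac{1}{3}$ ($o{\left(z \right)} = \left(-1\right) \left(- \frac{1}{3}\right) = \frac{1}{3}$)
$x = \frac{2 \sqrt{21}}{3}$ ($x = \sqrt{\frac{1}{3} + 9} = \sqrt{\frac{28}{3}} = \frac{2 \sqrt{21}}{3} \approx 3.055$)
$x - \left(-2076 + 2462\right) = \frac{2 \sqrt{21}}{3} - \left(-2076 + 2462\right) = \frac{2 \sqrt{21}}{3} - 386 = -386 + \frac{2 \sqrt{21}}{3}$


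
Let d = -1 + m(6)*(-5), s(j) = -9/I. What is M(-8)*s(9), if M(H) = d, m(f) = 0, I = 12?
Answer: ¾ ≈ 0.75000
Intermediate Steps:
s(j) = -¾ (s(j) = -9/12 = -9*1/12 = -¾)
d = -1 (d = -1 + 0*(-5) = -1 + 0 = -1)
M(H) = -1
M(-8)*s(9) = -1*(-¾) = ¾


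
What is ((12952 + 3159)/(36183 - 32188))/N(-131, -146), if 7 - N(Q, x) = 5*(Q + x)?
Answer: 16111/5561040 ≈ 0.0028971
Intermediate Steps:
N(Q, x) = 7 - 5*Q - 5*x (N(Q, x) = 7 - 5*(Q + x) = 7 - (5*Q + 5*x) = 7 + (-5*Q - 5*x) = 7 - 5*Q - 5*x)
((12952 + 3159)/(36183 - 32188))/N(-131, -146) = ((12952 + 3159)/(36183 - 32188))/(7 - 5*(-131) - 5*(-146)) = (16111/3995)/(7 + 655 + 730) = (16111*(1/3995))/1392 = (16111/3995)*(1/1392) = 16111/5561040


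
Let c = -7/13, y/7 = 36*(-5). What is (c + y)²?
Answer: 268533769/169 ≈ 1.5890e+6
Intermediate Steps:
y = -1260 (y = 7*(36*(-5)) = 7*(-180) = -1260)
c = -7/13 (c = -7*1/13 = -7/13 ≈ -0.53846)
(c + y)² = (-7/13 - 1260)² = (-16387/13)² = 268533769/169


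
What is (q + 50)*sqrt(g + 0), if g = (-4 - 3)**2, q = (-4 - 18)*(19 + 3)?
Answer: -3038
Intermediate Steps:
q = -484 (q = -22*22 = -484)
g = 49 (g = (-7)**2 = 49)
(q + 50)*sqrt(g + 0) = (-484 + 50)*sqrt(49 + 0) = -434*sqrt(49) = -434*7 = -3038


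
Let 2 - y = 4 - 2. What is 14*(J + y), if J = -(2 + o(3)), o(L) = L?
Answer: -70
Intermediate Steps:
y = 0 (y = 2 - (4 - 2) = 2 - 1*2 = 2 - 2 = 0)
J = -5 (J = -(2 + 3) = -1*5 = -5)
14*(J + y) = 14*(-5 + 0) = 14*(-5) = -70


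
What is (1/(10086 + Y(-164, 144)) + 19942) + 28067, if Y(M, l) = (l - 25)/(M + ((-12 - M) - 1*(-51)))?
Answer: 18890245296/393473 ≈ 48009.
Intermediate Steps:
Y(M, l) = -25/39 + l/39 (Y(M, l) = (-25 + l)/(M + ((-12 - M) + 51)) = (-25 + l)/(M + (39 - M)) = (-25 + l)/39 = (-25 + l)*(1/39) = -25/39 + l/39)
(1/(10086 + Y(-164, 144)) + 19942) + 28067 = (1/(10086 + (-25/39 + (1/39)*144)) + 19942) + 28067 = (1/(10086 + (-25/39 + 48/13)) + 19942) + 28067 = (1/(10086 + 119/39) + 19942) + 28067 = (1/(393473/39) + 19942) + 28067 = (39/393473 + 19942) + 28067 = 7846638605/393473 + 28067 = 18890245296/393473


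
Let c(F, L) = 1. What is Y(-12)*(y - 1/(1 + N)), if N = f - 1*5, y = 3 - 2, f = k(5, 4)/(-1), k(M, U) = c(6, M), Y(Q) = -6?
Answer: -36/5 ≈ -7.2000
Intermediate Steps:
k(M, U) = 1
f = -1 (f = 1/(-1) = 1*(-1) = -1)
y = 1
N = -6 (N = -1 - 1*5 = -1 - 5 = -6)
Y(-12)*(y - 1/(1 + N)) = -6*(1 - 1/(1 - 6)) = -6*(1 - 1/(-5)) = -6*(1 - 1*(-⅕)) = -6*(1 + ⅕) = -6*6/5 = -36/5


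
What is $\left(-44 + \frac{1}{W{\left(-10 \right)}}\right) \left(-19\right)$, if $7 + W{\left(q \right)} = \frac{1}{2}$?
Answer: $\frac{10906}{13} \approx 838.92$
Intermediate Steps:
$W{\left(q \right)} = - \frac{13}{2}$ ($W{\left(q \right)} = -7 + \frac{1}{2} = - \frac{13}{2}$)
$\left(-44 + \frac{1}{W{\left(-10 \right)}}\right) \left(-19\right) = \left(-44 + \frac{1}{- \frac{13}{2}}\right) \left(-19\right) = \left(-44 - \frac{2}{13}\right) \left(-19\right) = \left(- \frac{574}{13}\right) \left(-19\right) = \frac{10906}{13}$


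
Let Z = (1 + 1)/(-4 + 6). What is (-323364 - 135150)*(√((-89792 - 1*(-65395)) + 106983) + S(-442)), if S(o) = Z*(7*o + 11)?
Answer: 1413598662 - 458514*√82586 ≈ 1.2818e+9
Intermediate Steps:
Z = 1 (Z = 2/2 = 2*(½) = 1)
S(o) = 11 + 7*o (S(o) = 1*(7*o + 11) = 1*(11 + 7*o) = 11 + 7*o)
(-323364 - 135150)*(√((-89792 - 1*(-65395)) + 106983) + S(-442)) = (-323364 - 135150)*(√((-89792 - 1*(-65395)) + 106983) + (11 + 7*(-442))) = -458514*(√((-89792 + 65395) + 106983) + (11 - 3094)) = -458514*(√(-24397 + 106983) - 3083) = -458514*(√82586 - 3083) = -458514*(-3083 + √82586) = 1413598662 - 458514*√82586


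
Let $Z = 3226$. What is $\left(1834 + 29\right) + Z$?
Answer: $5089$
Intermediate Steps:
$\left(1834 + 29\right) + Z = \left(1834 + 29\right) + 3226 = 1863 + 3226 = 5089$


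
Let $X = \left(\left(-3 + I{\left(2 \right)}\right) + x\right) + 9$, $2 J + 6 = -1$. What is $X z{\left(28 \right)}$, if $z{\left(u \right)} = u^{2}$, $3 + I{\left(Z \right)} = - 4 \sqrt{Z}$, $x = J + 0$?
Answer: $-392 - 3136 \sqrt{2} \approx -4827.0$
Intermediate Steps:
$J = - \frac{7}{2}$ ($J = -3 + \frac{1}{2} \left(-1\right) = -3 - \frac{1}{2} = - \frac{7}{2} \approx -3.5$)
$x = - \frac{7}{2}$ ($x = - \frac{7}{2} + 0 = - \frac{7}{2} \approx -3.5$)
$I{\left(Z \right)} = -3 - 4 \sqrt{Z}$
$X = - \frac{1}{2} - 4 \sqrt{2}$ ($X = \left(\left(-3 - \left(3 + 4 \sqrt{2}\right)\right) - \frac{7}{2}\right) + 9 = \left(\left(-6 - 4 \sqrt{2}\right) - \frac{7}{2}\right) + 9 = \left(- \frac{19}{2} - 4 \sqrt{2}\right) + 9 = - \frac{1}{2} - 4 \sqrt{2} \approx -6.1569$)
$X z{\left(28 \right)} = \left(- \frac{1}{2} - 4 \sqrt{2}\right) 28^{2} = \left(- \frac{1}{2} - 4 \sqrt{2}\right) 784 = -392 - 3136 \sqrt{2}$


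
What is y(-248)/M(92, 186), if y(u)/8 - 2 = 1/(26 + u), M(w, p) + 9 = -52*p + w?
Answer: -1772/1064379 ≈ -0.0016648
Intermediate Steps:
M(w, p) = -9 + w - 52*p (M(w, p) = -9 + (-52*p + w) = -9 + (w - 52*p) = -9 + w - 52*p)
y(u) = 16 + 8/(26 + u)
y(-248)/M(92, 186) = (8*(53 + 2*(-248))/(26 - 248))/(-9 + 92 - 52*186) = (8*(53 - 496)/(-222))/(-9 + 92 - 9672) = (8*(-1/222)*(-443))/(-9589) = (1772/111)*(-1/9589) = -1772/1064379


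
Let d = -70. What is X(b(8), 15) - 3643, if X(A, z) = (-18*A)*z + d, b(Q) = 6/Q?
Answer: -7831/2 ≈ -3915.5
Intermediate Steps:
X(A, z) = -70 - 18*A*z (X(A, z) = (-18*A)*z - 70 = -18*A*z - 70 = -70 - 18*A*z)
X(b(8), 15) - 3643 = (-70 - 18*6/8*15) - 3643 = (-70 - 18*6*(1/8)*15) - 3643 = (-70 - 18*3/4*15) - 3643 = (-70 - 405/2) - 3643 = -545/2 - 3643 = -7831/2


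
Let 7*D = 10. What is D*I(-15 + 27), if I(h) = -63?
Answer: -90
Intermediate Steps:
D = 10/7 (D = (1/7)*10 = 10/7 ≈ 1.4286)
D*I(-15 + 27) = (10/7)*(-63) = -90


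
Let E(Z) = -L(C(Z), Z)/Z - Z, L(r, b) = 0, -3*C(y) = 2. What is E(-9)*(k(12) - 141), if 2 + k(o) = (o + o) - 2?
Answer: -1089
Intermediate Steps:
C(y) = -2/3 (C(y) = -1/3*2 = -2/3)
k(o) = -4 + 2*o (k(o) = -2 + ((o + o) - 2) = -2 + (2*o - 2) = -2 + (-2 + 2*o) = -4 + 2*o)
E(Z) = -Z (E(Z) = -0/Z - Z = -1*0 - Z = 0 - Z = -Z)
E(-9)*(k(12) - 141) = (-1*(-9))*((-4 + 2*12) - 141) = 9*((-4 + 24) - 141) = 9*(20 - 141) = 9*(-121) = -1089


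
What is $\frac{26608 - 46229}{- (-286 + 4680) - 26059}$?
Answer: $\frac{19621}{30453} \approx 0.6443$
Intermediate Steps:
$\frac{26608 - 46229}{- (-286 + 4680) - 26059} = - \frac{19621}{\left(-1\right) 4394 - 26059} = - \frac{19621}{-4394 - 26059} = - \frac{19621}{-30453} = \left(-19621\right) \left(- \frac{1}{30453}\right) = \frac{19621}{30453}$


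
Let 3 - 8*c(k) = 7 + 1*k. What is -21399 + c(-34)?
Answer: -85581/4 ≈ -21395.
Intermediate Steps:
c(k) = -½ - k/8 (c(k) = 3/8 - (7 + 1*k)/8 = 3/8 - (7 + k)/8 = 3/8 + (-7/8 - k/8) = -½ - k/8)
-21399 + c(-34) = -21399 + (-½ - ⅛*(-34)) = -21399 + (-½ + 17/4) = -21399 + 15/4 = -85581/4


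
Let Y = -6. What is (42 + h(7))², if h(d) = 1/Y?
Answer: 63001/36 ≈ 1750.0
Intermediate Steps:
h(d) = -⅙ (h(d) = 1/(-6) = -⅙)
(42 + h(7))² = (42 - ⅙)² = (251/6)² = 63001/36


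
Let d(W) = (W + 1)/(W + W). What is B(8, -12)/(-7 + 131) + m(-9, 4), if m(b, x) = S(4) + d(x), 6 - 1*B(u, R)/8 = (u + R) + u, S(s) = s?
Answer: 1179/248 ≈ 4.7540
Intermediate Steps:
B(u, R) = 48 - 16*u - 8*R (B(u, R) = 48 - 8*((u + R) + u) = 48 - 8*((R + u) + u) = 48 - 8*(R + 2*u) = 48 + (-16*u - 8*R) = 48 - 16*u - 8*R)
d(W) = (1 + W)/(2*W) (d(W) = (1 + W)/((2*W)) = (1 + W)*(1/(2*W)) = (1 + W)/(2*W))
m(b, x) = 4 + (1 + x)/(2*x)
B(8, -12)/(-7 + 131) + m(-9, 4) = (48 - 16*8 - 8*(-12))/(-7 + 131) + (½)*(1 + 9*4)/4 = (48 - 128 + 96)/124 + (½)*(¼)*(1 + 36) = 16*(1/124) + (½)*(¼)*37 = 4/31 + 37/8 = 1179/248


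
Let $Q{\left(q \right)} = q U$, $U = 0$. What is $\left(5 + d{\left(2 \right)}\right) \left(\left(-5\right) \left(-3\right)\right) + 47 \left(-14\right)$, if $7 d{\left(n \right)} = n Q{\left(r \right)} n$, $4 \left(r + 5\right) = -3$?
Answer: $-583$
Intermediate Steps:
$r = - \frac{23}{4}$ ($r = -5 + \frac{1}{4} \left(-3\right) = -5 - \frac{3}{4} = - \frac{23}{4} \approx -5.75$)
$Q{\left(q \right)} = 0$ ($Q{\left(q \right)} = q 0 = 0$)
$d{\left(n \right)} = 0$ ($d{\left(n \right)} = \frac{n 0 n}{7} = \frac{0 n}{7} = \frac{1}{7} \cdot 0 = 0$)
$\left(5 + d{\left(2 \right)}\right) \left(\left(-5\right) \left(-3\right)\right) + 47 \left(-14\right) = \left(5 + 0\right) \left(\left(-5\right) \left(-3\right)\right) + 47 \left(-14\right) = 5 \cdot 15 - 658 = 75 - 658 = -583$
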